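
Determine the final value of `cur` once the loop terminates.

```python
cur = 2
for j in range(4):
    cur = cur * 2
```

Let's trace through this code step by step.

Initialize: cur = 2
Entering loop: for j in range(4):
After iteration 1: j = 0, cur = 4
After iteration 2: j = 1, cur = 8
After iteration 3: j = 2, cur = 16
After iteration 4: j = 3, cur = 32
Loop ends.

Final answer: 32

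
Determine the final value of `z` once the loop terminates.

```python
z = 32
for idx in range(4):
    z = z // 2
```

Let's trace through this code step by step.

Initialize: z = 32
Entering loop: for idx in range(4):
After iteration 1: idx = 0, z = 16
After iteration 2: idx = 1, z = 8
After iteration 3: idx = 2, z = 4
After iteration 4: idx = 3, z = 2
Loop ends.

Final answer: 2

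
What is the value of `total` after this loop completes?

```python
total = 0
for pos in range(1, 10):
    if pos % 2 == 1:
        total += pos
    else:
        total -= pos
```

Let's trace through this code step by step.

Initialize: total = 0
Entering loop: for pos in range(1, 10):
After iteration 1: pos = 1, total = 1
After iteration 2: pos = 2, total = -1
After iteration 3: pos = 3, total = 2
After iteration 4: pos = 4, total = -2
After iteration 5: pos = 5, total = 3
After iteration 6: pos = 6, total = -3
After iteration 7: pos = 7, total = 4
After iteration 8: pos = 8, total = -4
After iteration 9: pos = 9, total = 5
Loop ends.

Final answer: 5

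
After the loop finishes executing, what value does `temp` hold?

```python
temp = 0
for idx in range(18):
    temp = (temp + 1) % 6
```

Let's trace through this code step by step.

Initialize: temp = 0
Entering loop: for idx in range(18):
After iteration 1: idx = 0, temp = 1
After iteration 2: idx = 1, temp = 2
After iteration 3: idx = 2, temp = 3
After iteration 4: idx = 3, temp = 4
After iteration 5: idx = 4, temp = 5
After iteration 6: idx = 5, temp = 0
After iteration 7: idx = 6, temp = 1
After iteration 8: idx = 7, temp = 2
After iteration 9: idx = 8, temp = 3
After iteration 10: idx = 9, temp = 4
After iteration 11: idx = 10, temp = 5
After iteration 12: idx = 11, temp = 0
After iteration 13: idx = 12, temp = 1
After iteration 14: idx = 13, temp = 2
After iteration 15: idx = 14, temp = 3
After iteration 16: idx = 15, temp = 4
After iteration 17: idx = 16, temp = 5
After iteration 18: idx = 17, temp = 0
Loop ends.

Final answer: 0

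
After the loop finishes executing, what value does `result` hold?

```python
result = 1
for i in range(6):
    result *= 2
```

Let's trace through this code step by step.

Initialize: result = 1
Entering loop: for i in range(6):
After iteration 1: i = 0, result = 2
After iteration 2: i = 1, result = 4
After iteration 3: i = 2, result = 8
After iteration 4: i = 3, result = 16
After iteration 5: i = 4, result = 32
After iteration 6: i = 5, result = 64
Loop ends.

Final answer: 64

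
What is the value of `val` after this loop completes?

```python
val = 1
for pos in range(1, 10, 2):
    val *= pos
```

Let's trace through this code step by step.

Initialize: val = 1
Entering loop: for pos in range(1, 10, 2):
After iteration 1: pos = 1, val = 1
After iteration 2: pos = 3, val = 3
After iteration 3: pos = 5, val = 15
After iteration 4: pos = 7, val = 105
After iteration 5: pos = 9, val = 945
Loop ends.

Final answer: 945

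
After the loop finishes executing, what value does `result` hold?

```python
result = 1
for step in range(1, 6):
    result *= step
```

Let's trace through this code step by step.

Initialize: result = 1
Entering loop: for step in range(1, 6):
After iteration 1: step = 1, result = 1
After iteration 2: step = 2, result = 2
After iteration 3: step = 3, result = 6
After iteration 4: step = 4, result = 24
After iteration 5: step = 5, result = 120
Loop ends.

Final answer: 120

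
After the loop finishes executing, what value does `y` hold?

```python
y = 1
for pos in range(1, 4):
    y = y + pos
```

Let's trace through this code step by step.

Initialize: y = 1
Entering loop: for pos in range(1, 4):
After iteration 1: pos = 1, y = 2
After iteration 2: pos = 2, y = 4
After iteration 3: pos = 3, y = 7
Loop ends.

Final answer: 7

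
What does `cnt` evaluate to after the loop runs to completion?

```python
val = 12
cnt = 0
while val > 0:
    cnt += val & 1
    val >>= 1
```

Let's trace through this code step by step.

Initialize: val = 12
Initialize: cnt = 0
Entering loop: while val > 0:
After iteration 1: val = 6, cnt = 0
After iteration 2: val = 3, cnt = 0
After iteration 3: val = 1, cnt = 1
After iteration 4: val = 0, cnt = 2
Loop ends.

Final answer: 2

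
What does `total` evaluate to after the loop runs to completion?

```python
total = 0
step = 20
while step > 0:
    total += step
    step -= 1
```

Let's trace through this code step by step.

Initialize: total = 0
Initialize: step = 20
Entering loop: while step > 0:
After iteration 1: total = 20, step = 19
After iteration 2: total = 39, step = 18
After iteration 3: total = 57, step = 17
After iteration 4: total = 74, step = 16
After iteration 5: total = 90, step = 15
After iteration 6: total = 105, step = 14
After iteration 7: total = 119, step = 13
After iteration 8: total = 132, step = 12
After iteration 9: total = 144, step = 11
After iteration 10: total = 155, step = 10
After iteration 11: total = 165, step = 9
After iteration 12: total = 174, step = 8
After iteration 13: total = 182, step = 7
After iteration 14: total = 189, step = 6
After iteration 15: total = 195, step = 5
After iteration 16: total = 200, step = 4
After iteration 17: total = 204, step = 3
After iteration 18: total = 207, step = 2
After iteration 19: total = 209, step = 1
After iteration 20: total = 210, step = 0
Loop ends.

Final answer: 210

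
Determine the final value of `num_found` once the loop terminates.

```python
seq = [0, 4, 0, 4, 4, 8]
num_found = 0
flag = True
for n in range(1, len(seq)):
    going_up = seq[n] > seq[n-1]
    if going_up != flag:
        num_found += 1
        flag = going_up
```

Let's trace through this code step by step.

Initialize: seq = [0, 4, 0, 4, 4, 8]
Initialize: num_found = 0
Initialize: flag = True
Entering loop: for n in range(1, len(seq)):
After iteration 1: n = 1, num_found = 0, flag = True, going_up = True
After iteration 2: n = 2, num_found = 1, flag = False, going_up = False
After iteration 3: n = 3, num_found = 2, flag = True, going_up = True
After iteration 4: n = 4, num_found = 3, flag = False, going_up = False
After iteration 5: n = 5, num_found = 4, flag = True, going_up = True
Loop ends.

Final answer: 4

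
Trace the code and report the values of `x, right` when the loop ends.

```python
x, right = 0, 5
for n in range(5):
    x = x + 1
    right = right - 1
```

Let's trace through this code step by step.

Initialize: x = 0
Initialize: right = 5
Entering loop: for n in range(5):
After iteration 1: n = 0, x = 1, right = 4
After iteration 2: n = 1, x = 2, right = 3
After iteration 3: n = 2, x = 3, right = 2
After iteration 4: n = 3, x = 4, right = 1
After iteration 5: n = 4, x = 5, right = 0
Loop ends.

Final answer: 5, 0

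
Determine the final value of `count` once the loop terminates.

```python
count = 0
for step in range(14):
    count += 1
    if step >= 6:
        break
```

Let's trace through this code step by step.

Initialize: count = 0
Entering loop: for step in range(14):
After iteration 1: step = 0, count = 1
After iteration 2: step = 1, count = 2
After iteration 3: step = 2, count = 3
After iteration 4: step = 3, count = 4
After iteration 5: step = 4, count = 5
After iteration 6: step = 5, count = 6
After iteration 7: step = 6, count = 7
Loop ends.

Final answer: 7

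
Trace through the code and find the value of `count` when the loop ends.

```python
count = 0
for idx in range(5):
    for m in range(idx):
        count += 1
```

Let's trace through this code step by step.

Initialize: count = 0
Entering loop: for idx in range(5):
After iteration 1: idx = 0, count = 0
After iteration 2: idx = 1, count = 1, m = 0
After iteration 3: idx = 2, count = 3, m = 1
After iteration 4: idx = 3, count = 6, m = 2
After iteration 5: idx = 4, count = 10, m = 3
Loop ends.

Final answer: 10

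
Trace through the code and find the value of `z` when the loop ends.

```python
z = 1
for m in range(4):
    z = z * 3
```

Let's trace through this code step by step.

Initialize: z = 1
Entering loop: for m in range(4):
After iteration 1: m = 0, z = 3
After iteration 2: m = 1, z = 9
After iteration 3: m = 2, z = 27
After iteration 4: m = 3, z = 81
Loop ends.

Final answer: 81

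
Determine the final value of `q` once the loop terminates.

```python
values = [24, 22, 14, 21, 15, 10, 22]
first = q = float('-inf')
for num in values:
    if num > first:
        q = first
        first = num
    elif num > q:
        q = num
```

Let's trace through this code step by step.

Initialize: values = [24, 22, 14, 21, 15, 10, 22]
Initialize: first = -inf
Initialize: q = -inf
Entering loop: for num in values:
After iteration 1: num = 24, first = 24, q = -inf
After iteration 2: num = 22, first = 24, q = 22
After iteration 3: num = 14, first = 24, q = 22
After iteration 4: num = 21, first = 24, q = 22
After iteration 5: num = 15, first = 24, q = 22
After iteration 6: num = 10, first = 24, q = 22
After iteration 7: num = 22, first = 24, q = 22
Loop ends.

Final answer: 22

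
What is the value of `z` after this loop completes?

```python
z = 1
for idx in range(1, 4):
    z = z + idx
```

Let's trace through this code step by step.

Initialize: z = 1
Entering loop: for idx in range(1, 4):
After iteration 1: idx = 1, z = 2
After iteration 2: idx = 2, z = 4
After iteration 3: idx = 3, z = 7
Loop ends.

Final answer: 7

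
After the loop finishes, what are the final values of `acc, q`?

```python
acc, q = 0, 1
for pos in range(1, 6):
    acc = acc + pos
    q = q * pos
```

Let's trace through this code step by step.

Initialize: acc = 0
Initialize: q = 1
Entering loop: for pos in range(1, 6):
After iteration 1: pos = 1, acc = 1, q = 1
After iteration 2: pos = 2, acc = 3, q = 2
After iteration 3: pos = 3, acc = 6, q = 6
After iteration 4: pos = 4, acc = 10, q = 24
After iteration 5: pos = 5, acc = 15, q = 120
Loop ends.

Final answer: 15, 120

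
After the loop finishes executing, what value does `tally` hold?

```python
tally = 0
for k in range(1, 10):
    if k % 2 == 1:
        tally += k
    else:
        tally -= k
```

Let's trace through this code step by step.

Initialize: tally = 0
Entering loop: for k in range(1, 10):
After iteration 1: k = 1, tally = 1
After iteration 2: k = 2, tally = -1
After iteration 3: k = 3, tally = 2
After iteration 4: k = 4, tally = -2
After iteration 5: k = 5, tally = 3
After iteration 6: k = 6, tally = -3
After iteration 7: k = 7, tally = 4
After iteration 8: k = 8, tally = -4
After iteration 9: k = 9, tally = 5
Loop ends.

Final answer: 5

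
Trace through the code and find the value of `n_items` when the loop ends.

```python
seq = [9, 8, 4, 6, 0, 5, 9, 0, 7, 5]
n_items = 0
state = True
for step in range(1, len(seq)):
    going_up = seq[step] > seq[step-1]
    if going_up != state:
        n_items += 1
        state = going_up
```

Let's trace through this code step by step.

Initialize: seq = [9, 8, 4, 6, 0, 5, 9, 0, 7, 5]
Initialize: n_items = 0
Initialize: state = True
Entering loop: for step in range(1, len(seq)):
After iteration 1: step = 1, n_items = 1, state = False, going_up = False
After iteration 2: step = 2, n_items = 1, state = False, going_up = False
After iteration 3: step = 3, n_items = 2, state = True, going_up = True
After iteration 4: step = 4, n_items = 3, state = False, going_up = False
After iteration 5: step = 5, n_items = 4, state = True, going_up = True
After iteration 6: step = 6, n_items = 4, state = True, going_up = True
After iteration 7: step = 7, n_items = 5, state = False, going_up = False
After iteration 8: step = 8, n_items = 6, state = True, going_up = True
After iteration 9: step = 9, n_items = 7, state = False, going_up = False
Loop ends.

Final answer: 7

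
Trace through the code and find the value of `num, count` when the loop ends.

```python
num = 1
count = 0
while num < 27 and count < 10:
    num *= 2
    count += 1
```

Let's trace through this code step by step.

Initialize: num = 1
Initialize: count = 0
Entering loop: while num < 27 and count < 10:
After iteration 1: num = 2, count = 1
After iteration 2: num = 4, count = 2
After iteration 3: num = 8, count = 3
After iteration 4: num = 16, count = 4
After iteration 5: num = 32, count = 5
Loop ends.

Final answer: 32, 5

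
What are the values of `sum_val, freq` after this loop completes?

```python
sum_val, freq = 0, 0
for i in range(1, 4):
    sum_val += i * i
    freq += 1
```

Let's trace through this code step by step.

Initialize: sum_val = 0
Initialize: freq = 0
Entering loop: for i in range(1, 4):
After iteration 1: i = 1, sum_val = 1, freq = 1
After iteration 2: i = 2, sum_val = 5, freq = 2
After iteration 3: i = 3, sum_val = 14, freq = 3
Loop ends.

Final answer: 14, 3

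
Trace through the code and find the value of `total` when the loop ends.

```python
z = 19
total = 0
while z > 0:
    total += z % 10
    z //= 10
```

Let's trace through this code step by step.

Initialize: z = 19
Initialize: total = 0
Entering loop: while z > 0:
After iteration 1: z = 1, total = 9
After iteration 2: z = 0, total = 10
Loop ends.

Final answer: 10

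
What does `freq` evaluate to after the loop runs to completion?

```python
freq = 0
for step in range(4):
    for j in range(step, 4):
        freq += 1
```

Let's trace through this code step by step.

Initialize: freq = 0
Entering loop: for step in range(4):
After iteration 1: step = 0, freq = 4
After iteration 2: step = 1, freq = 7
After iteration 3: step = 2, freq = 9
After iteration 4: step = 3, freq = 10
Loop ends.

Final answer: 10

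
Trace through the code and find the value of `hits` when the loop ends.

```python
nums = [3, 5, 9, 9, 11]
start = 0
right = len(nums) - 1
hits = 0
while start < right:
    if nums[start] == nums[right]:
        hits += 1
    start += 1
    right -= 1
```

Let's trace through this code step by step.

Initialize: nums = [3, 5, 9, 9, 11]
Initialize: start = 0
Initialize: right = 4
Initialize: hits = 0
Entering loop: while start < right:
After iteration 1: start = 1, right = 3, hits = 0
After iteration 2: start = 2, right = 2, hits = 0
Loop ends.

Final answer: 0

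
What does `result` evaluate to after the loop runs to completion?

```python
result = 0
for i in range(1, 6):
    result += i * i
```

Let's trace through this code step by step.

Initialize: result = 0
Entering loop: for i in range(1, 6):
After iteration 1: i = 1, result = 1
After iteration 2: i = 2, result = 5
After iteration 3: i = 3, result = 14
After iteration 4: i = 4, result = 30
After iteration 5: i = 5, result = 55
Loop ends.

Final answer: 55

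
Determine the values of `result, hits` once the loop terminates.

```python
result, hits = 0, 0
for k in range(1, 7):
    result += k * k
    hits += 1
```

Let's trace through this code step by step.

Initialize: result = 0
Initialize: hits = 0
Entering loop: for k in range(1, 7):
After iteration 1: k = 1, result = 1, hits = 1
After iteration 2: k = 2, result = 5, hits = 2
After iteration 3: k = 3, result = 14, hits = 3
After iteration 4: k = 4, result = 30, hits = 4
After iteration 5: k = 5, result = 55, hits = 5
After iteration 6: k = 6, result = 91, hits = 6
Loop ends.

Final answer: 91, 6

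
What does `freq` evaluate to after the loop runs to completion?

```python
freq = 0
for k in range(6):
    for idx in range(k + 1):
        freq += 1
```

Let's trace through this code step by step.

Initialize: freq = 0
Entering loop: for k in range(6):
After iteration 1: k = 0, freq = 1, idx = 0
After iteration 2: k = 1, freq = 3, idx = 1
After iteration 3: k = 2, freq = 6, idx = 2
After iteration 4: k = 3, freq = 10, idx = 3
After iteration 5: k = 4, freq = 15, idx = 4
After iteration 6: k = 5, freq = 21, idx = 5
Loop ends.

Final answer: 21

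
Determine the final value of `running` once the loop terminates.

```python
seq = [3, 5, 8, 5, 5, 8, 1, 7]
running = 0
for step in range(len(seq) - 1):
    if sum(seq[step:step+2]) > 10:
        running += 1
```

Let's trace through this code step by step.

Initialize: seq = [3, 5, 8, 5, 5, 8, 1, 7]
Initialize: running = 0
Entering loop: for step in range(len(seq) - 1):
After iteration 1: step = 0, running = 0
After iteration 2: step = 1, running = 1
After iteration 3: step = 2, running = 2
After iteration 4: step = 3, running = 2
After iteration 5: step = 4, running = 3
After iteration 6: step = 5, running = 3
After iteration 7: step = 6, running = 3
Loop ends.

Final answer: 3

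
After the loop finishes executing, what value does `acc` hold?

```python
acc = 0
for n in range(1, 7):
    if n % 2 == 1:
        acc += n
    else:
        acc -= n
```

Let's trace through this code step by step.

Initialize: acc = 0
Entering loop: for n in range(1, 7):
After iteration 1: n = 1, acc = 1
After iteration 2: n = 2, acc = -1
After iteration 3: n = 3, acc = 2
After iteration 4: n = 4, acc = -2
After iteration 5: n = 5, acc = 3
After iteration 6: n = 6, acc = -3
Loop ends.

Final answer: -3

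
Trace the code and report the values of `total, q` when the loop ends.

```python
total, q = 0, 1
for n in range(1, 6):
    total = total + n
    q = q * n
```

Let's trace through this code step by step.

Initialize: total = 0
Initialize: q = 1
Entering loop: for n in range(1, 6):
After iteration 1: n = 1, total = 1, q = 1
After iteration 2: n = 2, total = 3, q = 2
After iteration 3: n = 3, total = 6, q = 6
After iteration 4: n = 4, total = 10, q = 24
After iteration 5: n = 5, total = 15, q = 120
Loop ends.

Final answer: 15, 120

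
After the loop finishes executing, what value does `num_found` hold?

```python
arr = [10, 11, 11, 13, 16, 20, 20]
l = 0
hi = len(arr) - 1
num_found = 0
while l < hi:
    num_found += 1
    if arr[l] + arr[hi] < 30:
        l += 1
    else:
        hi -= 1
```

Let's trace through this code step by step.

Initialize: arr = [10, 11, 11, 13, 16, 20, 20]
Initialize: l = 0
Initialize: hi = 6
Initialize: num_found = 0
Entering loop: while l < hi:
After iteration 1: l = 0, hi = 5, num_found = 1
After iteration 2: l = 0, hi = 4, num_found = 2
After iteration 3: l = 1, hi = 4, num_found = 3
After iteration 4: l = 2, hi = 4, num_found = 4
After iteration 5: l = 3, hi = 4, num_found = 5
After iteration 6: l = 4, hi = 4, num_found = 6
Loop ends.

Final answer: 6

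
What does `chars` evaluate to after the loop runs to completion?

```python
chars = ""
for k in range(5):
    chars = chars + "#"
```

Let's trace through this code step by step.

Initialize: chars = ''
Entering loop: for k in range(5):
After iteration 1: k = 0, chars = '#'
After iteration 2: k = 1, chars = '##'
After iteration 3: k = 2, chars = '###'
After iteration 4: k = 3, chars = '####'
After iteration 5: k = 4, chars = '#####'
Loop ends.

Final answer: '#####'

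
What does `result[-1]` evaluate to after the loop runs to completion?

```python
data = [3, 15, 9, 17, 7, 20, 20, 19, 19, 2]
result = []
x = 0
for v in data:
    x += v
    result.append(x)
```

Let's trace through this code step by step.

Initialize: data = [3, 15, 9, 17, 7, 20, 20, 19, 19, 2]
Initialize: result = []
Initialize: x = 0
Entering loop: for v in data:
After iteration 1: v = 3, result = [3], x = 3
After iteration 2: v = 15, result = [3, 18], x = 18
After iteration 3: v = 9, result = [3, 18, 27], x = 27
After iteration 4: v = 17, result = [3, 18, 27, 44], x = 44
After iteration 5: v = 7, result = [3, 18, 27, 44, 51], x = 51
After iteration 6: v = 20, result = [3, 18, 27, 44, 51, 71], x = 71
After iteration 7: v = 20, result = [3, 18, 27, 44, 51, 71, 91], x = 91
After iteration 8: v = 19, result = [3, 18, 27, 44, 51, 71, 91, 110], x = 110
After iteration 9: v = 19, result = [3, 18, 27, 44, 51, 71, 91, 110, 129], x = 129
After iteration 10: v = 2, result = [3, 18, 27, 44, 51, 71, 91, 110, 129, 131], x = 131
Loop ends.
result[-1] = 131

Final answer: 131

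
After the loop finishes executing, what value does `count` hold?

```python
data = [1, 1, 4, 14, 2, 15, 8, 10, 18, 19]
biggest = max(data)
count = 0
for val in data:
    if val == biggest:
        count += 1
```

Let's trace through this code step by step.

Initialize: data = [1, 1, 4, 14, 2, 15, 8, 10, 18, 19]
Initialize: biggest = 19
Initialize: count = 0
Entering loop: for val in data:
After iteration 1: val = 1, count = 0
After iteration 2: val = 1, count = 0
After iteration 3: val = 4, count = 0
After iteration 4: val = 14, count = 0
After iteration 5: val = 2, count = 0
After iteration 6: val = 15, count = 0
After iteration 7: val = 8, count = 0
After iteration 8: val = 10, count = 0
After iteration 9: val = 18, count = 0
After iteration 10: val = 19, count = 1
Loop ends.

Final answer: 1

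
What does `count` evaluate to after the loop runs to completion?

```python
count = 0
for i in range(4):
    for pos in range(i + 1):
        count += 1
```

Let's trace through this code step by step.

Initialize: count = 0
Entering loop: for i in range(4):
After iteration 1: i = 0, count = 1, pos = 0
After iteration 2: i = 1, count = 3, pos = 1
After iteration 3: i = 2, count = 6, pos = 2
After iteration 4: i = 3, count = 10, pos = 3
Loop ends.

Final answer: 10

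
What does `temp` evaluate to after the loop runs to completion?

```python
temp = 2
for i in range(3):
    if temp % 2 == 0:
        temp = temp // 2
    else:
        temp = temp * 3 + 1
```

Let's trace through this code step by step.

Initialize: temp = 2
Entering loop: for i in range(3):
After iteration 1: i = 0, temp = 1
After iteration 2: i = 1, temp = 4
After iteration 3: i = 2, temp = 2
Loop ends.

Final answer: 2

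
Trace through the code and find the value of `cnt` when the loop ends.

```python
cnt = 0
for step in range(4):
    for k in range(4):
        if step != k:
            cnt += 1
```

Let's trace through this code step by step.

Initialize: cnt = 0
Entering loop: for step in range(4):
After iteration 1: step = 0, cnt = 3
After iteration 2: step = 1, cnt = 6
After iteration 3: step = 2, cnt = 9
After iteration 4: step = 3, cnt = 12
Loop ends.

Final answer: 12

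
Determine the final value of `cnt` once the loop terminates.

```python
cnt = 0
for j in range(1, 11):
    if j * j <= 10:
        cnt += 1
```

Let's trace through this code step by step.

Initialize: cnt = 0
Entering loop: for j in range(1, 11):
After iteration 1: j = 1, cnt = 1
After iteration 2: j = 2, cnt = 2
After iteration 3: j = 3, cnt = 3
After iteration 4: j = 4, cnt = 3
After iteration 5: j = 5, cnt = 3
After iteration 6: j = 6, cnt = 3
After iteration 7: j = 7, cnt = 3
After iteration 8: j = 8, cnt = 3
After iteration 9: j = 9, cnt = 3
After iteration 10: j = 10, cnt = 3
Loop ends.

Final answer: 3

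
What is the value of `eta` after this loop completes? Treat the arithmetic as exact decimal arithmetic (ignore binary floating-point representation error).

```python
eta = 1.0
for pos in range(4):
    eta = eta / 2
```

Let's trace through this code step by step.

Initialize: eta = 1.0
Entering loop: for pos in range(4):
After iteration 1: pos = 0, eta = 0.5
After iteration 2: pos = 1, eta = 0.25
After iteration 3: pos = 2, eta = 0.125
After iteration 4: pos = 3, eta = 0.0625
Loop ends.

Final answer: 0.0625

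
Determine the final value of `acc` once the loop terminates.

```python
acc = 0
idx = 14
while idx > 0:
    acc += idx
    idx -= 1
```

Let's trace through this code step by step.

Initialize: acc = 0
Initialize: idx = 14
Entering loop: while idx > 0:
After iteration 1: acc = 14, idx = 13
After iteration 2: acc = 27, idx = 12
After iteration 3: acc = 39, idx = 11
After iteration 4: acc = 50, idx = 10
After iteration 5: acc = 60, idx = 9
After iteration 6: acc = 69, idx = 8
After iteration 7: acc = 77, idx = 7
After iteration 8: acc = 84, idx = 6
After iteration 9: acc = 90, idx = 5
After iteration 10: acc = 95, idx = 4
After iteration 11: acc = 99, idx = 3
After iteration 12: acc = 102, idx = 2
After iteration 13: acc = 104, idx = 1
After iteration 14: acc = 105, idx = 0
Loop ends.

Final answer: 105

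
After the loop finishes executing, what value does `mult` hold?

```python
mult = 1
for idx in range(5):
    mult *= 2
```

Let's trace through this code step by step.

Initialize: mult = 1
Entering loop: for idx in range(5):
After iteration 1: idx = 0, mult = 2
After iteration 2: idx = 1, mult = 4
After iteration 3: idx = 2, mult = 8
After iteration 4: idx = 3, mult = 16
After iteration 5: idx = 4, mult = 32
Loop ends.

Final answer: 32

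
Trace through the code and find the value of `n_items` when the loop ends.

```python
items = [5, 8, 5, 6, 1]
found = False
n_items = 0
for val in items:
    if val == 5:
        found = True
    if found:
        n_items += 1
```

Let's trace through this code step by step.

Initialize: items = [5, 8, 5, 6, 1]
Initialize: found = False
Initialize: n_items = 0
Entering loop: for val in items:
After iteration 1: val = 5, found = True, n_items = 1
After iteration 2: val = 8, found = True, n_items = 2
After iteration 3: val = 5, found = True, n_items = 3
After iteration 4: val = 6, found = True, n_items = 4
After iteration 5: val = 1, found = True, n_items = 5
Loop ends.

Final answer: 5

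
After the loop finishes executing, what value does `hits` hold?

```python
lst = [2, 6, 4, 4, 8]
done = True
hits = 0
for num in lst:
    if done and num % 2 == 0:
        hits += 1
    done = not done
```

Let's trace through this code step by step.

Initialize: lst = [2, 6, 4, 4, 8]
Initialize: done = True
Initialize: hits = 0
Entering loop: for num in lst:
After iteration 1: num = 2, done = False, hits = 1
After iteration 2: num = 6, done = True, hits = 1
After iteration 3: num = 4, done = False, hits = 2
After iteration 4: num = 4, done = True, hits = 2
After iteration 5: num = 8, done = False, hits = 3
Loop ends.

Final answer: 3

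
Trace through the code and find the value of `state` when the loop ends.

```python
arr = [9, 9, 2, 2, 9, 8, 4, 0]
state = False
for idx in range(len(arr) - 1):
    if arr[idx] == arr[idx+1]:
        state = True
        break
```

Let's trace through this code step by step.

Initialize: arr = [9, 9, 2, 2, 9, 8, 4, 0]
Initialize: state = False
Entering loop: for idx in range(len(arr) - 1):
After iteration 1: idx = 0, state = True
Loop ends.

Final answer: True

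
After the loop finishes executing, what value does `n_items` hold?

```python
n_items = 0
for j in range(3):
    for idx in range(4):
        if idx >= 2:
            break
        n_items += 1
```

Let's trace through this code step by step.

Initialize: n_items = 0
Entering loop: for j in range(3):
After iteration 1: j = 0, n_items = 2
After iteration 2: j = 1, n_items = 4
After iteration 3: j = 2, n_items = 6
Loop ends.

Final answer: 6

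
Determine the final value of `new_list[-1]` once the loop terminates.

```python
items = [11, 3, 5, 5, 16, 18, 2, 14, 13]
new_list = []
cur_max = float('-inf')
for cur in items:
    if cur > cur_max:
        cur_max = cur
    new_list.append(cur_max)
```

Let's trace through this code step by step.

Initialize: items = [11, 3, 5, 5, 16, 18, 2, 14, 13]
Initialize: new_list = []
Initialize: cur_max = -inf
Entering loop: for cur in items:
After iteration 1: cur = 11, new_list = [11], cur_max = 11
After iteration 2: cur = 3, new_list = [11, 11], cur_max = 11
After iteration 3: cur = 5, new_list = [11, 11, 11], cur_max = 11
After iteration 4: cur = 5, new_list = [11, 11, 11, 11], cur_max = 11
After iteration 5: cur = 16, new_list = [11, 11, 11, 11, 16], cur_max = 16
After iteration 6: cur = 18, new_list = [11, 11, 11, 11, 16, 18], cur_max = 18
After iteration 7: cur = 2, new_list = [11, 11, 11, 11, 16, 18, 18], cur_max = 18
After iteration 8: cur = 14, new_list = [11, 11, 11, 11, 16, 18, 18, 18], cur_max = 18
After iteration 9: cur = 13, new_list = [11, 11, 11, 11, 16, 18, 18, 18, 18], cur_max = 18
Loop ends.
new_list[-1] = 18

Final answer: 18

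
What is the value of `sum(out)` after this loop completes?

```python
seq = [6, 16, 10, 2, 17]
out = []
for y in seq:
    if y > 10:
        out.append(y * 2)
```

Let's trace through this code step by step.

Initialize: seq = [6, 16, 10, 2, 17]
Initialize: out = []
Entering loop: for y in seq:
After iteration 1: y = 6, out = []
After iteration 2: y = 16, out = [32]
After iteration 3: y = 10, out = [32]
After iteration 4: y = 2, out = [32]
After iteration 5: y = 17, out = [32, 34]
Loop ends.
sum(out) = 66

Final answer: 66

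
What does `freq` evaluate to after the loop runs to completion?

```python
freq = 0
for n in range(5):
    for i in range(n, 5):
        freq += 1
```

Let's trace through this code step by step.

Initialize: freq = 0
Entering loop: for n in range(5):
After iteration 1: n = 0, freq = 5
After iteration 2: n = 1, freq = 9
After iteration 3: n = 2, freq = 12
After iteration 4: n = 3, freq = 14
After iteration 5: n = 4, freq = 15
Loop ends.

Final answer: 15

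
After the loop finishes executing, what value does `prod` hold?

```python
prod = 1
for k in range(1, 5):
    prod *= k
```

Let's trace through this code step by step.

Initialize: prod = 1
Entering loop: for k in range(1, 5):
After iteration 1: k = 1, prod = 1
After iteration 2: k = 2, prod = 2
After iteration 3: k = 3, prod = 6
After iteration 4: k = 4, prod = 24
Loop ends.

Final answer: 24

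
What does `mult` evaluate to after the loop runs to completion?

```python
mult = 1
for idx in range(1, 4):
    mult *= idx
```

Let's trace through this code step by step.

Initialize: mult = 1
Entering loop: for idx in range(1, 4):
After iteration 1: idx = 1, mult = 1
After iteration 2: idx = 2, mult = 2
After iteration 3: idx = 3, mult = 6
Loop ends.

Final answer: 6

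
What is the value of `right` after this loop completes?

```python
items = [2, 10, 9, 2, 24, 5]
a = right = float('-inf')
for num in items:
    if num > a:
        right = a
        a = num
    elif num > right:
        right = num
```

Let's trace through this code step by step.

Initialize: items = [2, 10, 9, 2, 24, 5]
Initialize: a = -inf
Initialize: right = -inf
Entering loop: for num in items:
After iteration 1: num = 2, a = 2, right = -inf
After iteration 2: num = 10, a = 10, right = 2
After iteration 3: num = 9, a = 10, right = 9
After iteration 4: num = 2, a = 10, right = 9
After iteration 5: num = 24, a = 24, right = 10
After iteration 6: num = 5, a = 24, right = 10
Loop ends.

Final answer: 10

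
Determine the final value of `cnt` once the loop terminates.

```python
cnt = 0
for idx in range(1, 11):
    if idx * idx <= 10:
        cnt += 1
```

Let's trace through this code step by step.

Initialize: cnt = 0
Entering loop: for idx in range(1, 11):
After iteration 1: idx = 1, cnt = 1
After iteration 2: idx = 2, cnt = 2
After iteration 3: idx = 3, cnt = 3
After iteration 4: idx = 4, cnt = 3
After iteration 5: idx = 5, cnt = 3
After iteration 6: idx = 6, cnt = 3
After iteration 7: idx = 7, cnt = 3
After iteration 8: idx = 8, cnt = 3
After iteration 9: idx = 9, cnt = 3
After iteration 10: idx = 10, cnt = 3
Loop ends.

Final answer: 3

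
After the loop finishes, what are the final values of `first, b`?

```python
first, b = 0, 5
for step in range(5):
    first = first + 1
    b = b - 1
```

Let's trace through this code step by step.

Initialize: first = 0
Initialize: b = 5
Entering loop: for step in range(5):
After iteration 1: step = 0, first = 1, b = 4
After iteration 2: step = 1, first = 2, b = 3
After iteration 3: step = 2, first = 3, b = 2
After iteration 4: step = 3, first = 4, b = 1
After iteration 5: step = 4, first = 5, b = 0
Loop ends.

Final answer: 5, 0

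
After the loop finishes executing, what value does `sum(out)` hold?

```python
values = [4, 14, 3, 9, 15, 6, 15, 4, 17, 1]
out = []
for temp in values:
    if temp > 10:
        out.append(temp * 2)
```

Let's trace through this code step by step.

Initialize: values = [4, 14, 3, 9, 15, 6, 15, 4, 17, 1]
Initialize: out = []
Entering loop: for temp in values:
After iteration 1: temp = 4, out = []
After iteration 2: temp = 14, out = [28]
After iteration 3: temp = 3, out = [28]
After iteration 4: temp = 9, out = [28]
After iteration 5: temp = 15, out = [28, 30]
After iteration 6: temp = 6, out = [28, 30]
After iteration 7: temp = 15, out = [28, 30, 30]
After iteration 8: temp = 4, out = [28, 30, 30]
After iteration 9: temp = 17, out = [28, 30, 30, 34]
After iteration 10: temp = 1, out = [28, 30, 30, 34]
Loop ends.
sum(out) = 122

Final answer: 122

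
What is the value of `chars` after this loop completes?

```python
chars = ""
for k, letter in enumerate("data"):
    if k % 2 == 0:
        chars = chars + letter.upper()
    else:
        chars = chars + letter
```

Let's trace through this code step by step.

Initialize: chars = ''
Entering loop: for k, letter in enumerate("data"):
After iteration 1: k = 0, letter = 'd', chars = 'D'
After iteration 2: k = 1, letter = 'a', chars = 'Da'
After iteration 3: k = 2, letter = 't', chars = 'DaT'
After iteration 4: k = 3, letter = 'a', chars = 'DaTa'
Loop ends.

Final answer: 'DaTa'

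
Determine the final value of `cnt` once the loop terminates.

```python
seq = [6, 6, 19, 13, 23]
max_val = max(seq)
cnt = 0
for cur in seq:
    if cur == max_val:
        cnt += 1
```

Let's trace through this code step by step.

Initialize: seq = [6, 6, 19, 13, 23]
Initialize: max_val = 23
Initialize: cnt = 0
Entering loop: for cur in seq:
After iteration 1: cur = 6, cnt = 0
After iteration 2: cur = 6, cnt = 0
After iteration 3: cur = 19, cnt = 0
After iteration 4: cur = 13, cnt = 0
After iteration 5: cur = 23, cnt = 1
Loop ends.

Final answer: 1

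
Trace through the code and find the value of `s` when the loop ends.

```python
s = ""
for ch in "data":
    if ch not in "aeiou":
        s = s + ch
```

Let's trace through this code step by step.

Initialize: s = ''
Entering loop: for ch in "data":
After iteration 1: ch = 'd', s = 'd'
After iteration 2: ch = 'a', s = 'd'
After iteration 3: ch = 't', s = 'dt'
After iteration 4: ch = 'a', s = 'dt'
Loop ends.

Final answer: 'dt'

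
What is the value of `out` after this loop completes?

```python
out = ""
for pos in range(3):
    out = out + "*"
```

Let's trace through this code step by step.

Initialize: out = ''
Entering loop: for pos in range(3):
After iteration 1: pos = 0, out = '*'
After iteration 2: pos = 1, out = '**'
After iteration 3: pos = 2, out = '***'
Loop ends.

Final answer: '***'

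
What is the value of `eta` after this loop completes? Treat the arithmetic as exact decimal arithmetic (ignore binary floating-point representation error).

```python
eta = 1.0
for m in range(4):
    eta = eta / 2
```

Let's trace through this code step by step.

Initialize: eta = 1.0
Entering loop: for m in range(4):
After iteration 1: m = 0, eta = 0.5
After iteration 2: m = 1, eta = 0.25
After iteration 3: m = 2, eta = 0.125
After iteration 4: m = 3, eta = 0.0625
Loop ends.

Final answer: 0.0625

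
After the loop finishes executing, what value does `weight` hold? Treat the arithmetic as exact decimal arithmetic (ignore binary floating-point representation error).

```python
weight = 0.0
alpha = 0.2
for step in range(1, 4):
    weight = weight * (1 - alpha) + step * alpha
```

Let's trace through this code step by step.

Initialize: weight = 0.0
Initialize: alpha = 0.2
Entering loop: for step in range(1, 4):
After iteration 1: step = 1, weight = 0.2
After iteration 2: step = 2, weight = 0.56
After iteration 3: step = 3, weight = 1.048
Loop ends.

Final answer: 1.048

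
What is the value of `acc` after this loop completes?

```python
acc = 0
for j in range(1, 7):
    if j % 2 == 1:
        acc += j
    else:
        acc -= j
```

Let's trace through this code step by step.

Initialize: acc = 0
Entering loop: for j in range(1, 7):
After iteration 1: j = 1, acc = 1
After iteration 2: j = 2, acc = -1
After iteration 3: j = 3, acc = 2
After iteration 4: j = 4, acc = -2
After iteration 5: j = 5, acc = 3
After iteration 6: j = 6, acc = -3
Loop ends.

Final answer: -3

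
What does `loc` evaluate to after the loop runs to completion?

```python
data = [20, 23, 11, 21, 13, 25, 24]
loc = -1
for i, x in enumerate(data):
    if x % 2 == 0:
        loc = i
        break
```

Let's trace through this code step by step.

Initialize: data = [20, 23, 11, 21, 13, 25, 24]
Initialize: loc = -1
Entering loop: for i, x in enumerate(data):
After iteration 1: i = 0, x = 20, loc = 0
Loop ends.

Final answer: 0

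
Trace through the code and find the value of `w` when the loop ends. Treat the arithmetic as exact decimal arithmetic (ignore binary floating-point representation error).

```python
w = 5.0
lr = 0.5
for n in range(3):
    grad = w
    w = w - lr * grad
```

Let's trace through this code step by step.

Initialize: w = 5.0
Initialize: lr = 0.5
Entering loop: for n in range(3):
After iteration 1: n = 0, w = 2.5, grad = 5.0
After iteration 2: n = 1, w = 1.25, grad = 2.5
After iteration 3: n = 2, w = 0.625, grad = 1.25
Loop ends.

Final answer: 0.625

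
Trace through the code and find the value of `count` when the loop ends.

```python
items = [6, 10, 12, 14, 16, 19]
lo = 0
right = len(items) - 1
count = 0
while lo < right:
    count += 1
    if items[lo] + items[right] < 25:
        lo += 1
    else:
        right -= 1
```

Let's trace through this code step by step.

Initialize: items = [6, 10, 12, 14, 16, 19]
Initialize: lo = 0
Initialize: right = 5
Initialize: count = 0
Entering loop: while lo < right:
After iteration 1: lo = 0, right = 4, count = 1
After iteration 2: lo = 1, right = 4, count = 2
After iteration 3: lo = 1, right = 3, count = 3
After iteration 4: lo = 2, right = 3, count = 4
After iteration 5: lo = 2, right = 2, count = 5
Loop ends.

Final answer: 5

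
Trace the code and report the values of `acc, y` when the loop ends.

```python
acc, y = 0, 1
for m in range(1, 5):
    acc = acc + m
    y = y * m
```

Let's trace through this code step by step.

Initialize: acc = 0
Initialize: y = 1
Entering loop: for m in range(1, 5):
After iteration 1: m = 1, acc = 1, y = 1
After iteration 2: m = 2, acc = 3, y = 2
After iteration 3: m = 3, acc = 6, y = 6
After iteration 4: m = 4, acc = 10, y = 24
Loop ends.

Final answer: 10, 24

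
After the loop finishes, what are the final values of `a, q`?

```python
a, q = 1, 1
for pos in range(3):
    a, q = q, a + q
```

Let's trace through this code step by step.

Initialize: a = 1
Initialize: q = 1
Entering loop: for pos in range(3):
After iteration 1: pos = 0, a = 1, q = 2
After iteration 2: pos = 1, a = 2, q = 3
After iteration 3: pos = 2, a = 3, q = 5
Loop ends.

Final answer: 3, 5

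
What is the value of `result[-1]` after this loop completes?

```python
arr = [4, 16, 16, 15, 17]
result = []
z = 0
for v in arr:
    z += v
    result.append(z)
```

Let's trace through this code step by step.

Initialize: arr = [4, 16, 16, 15, 17]
Initialize: result = []
Initialize: z = 0
Entering loop: for v in arr:
After iteration 1: v = 4, result = [4], z = 4
After iteration 2: v = 16, result = [4, 20], z = 20
After iteration 3: v = 16, result = [4, 20, 36], z = 36
After iteration 4: v = 15, result = [4, 20, 36, 51], z = 51
After iteration 5: v = 17, result = [4, 20, 36, 51, 68], z = 68
Loop ends.
result[-1] = 68

Final answer: 68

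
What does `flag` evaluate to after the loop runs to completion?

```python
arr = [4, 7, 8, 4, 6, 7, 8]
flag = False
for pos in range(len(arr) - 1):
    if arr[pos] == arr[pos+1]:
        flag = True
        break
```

Let's trace through this code step by step.

Initialize: arr = [4, 7, 8, 4, 6, 7, 8]
Initialize: flag = False
Entering loop: for pos in range(len(arr) - 1):
After iteration 1: pos = 0, flag = False
After iteration 2: pos = 1, flag = False
After iteration 3: pos = 2, flag = False
After iteration 4: pos = 3, flag = False
After iteration 5: pos = 4, flag = False
After iteration 6: pos = 5, flag = False
Loop ends.

Final answer: False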